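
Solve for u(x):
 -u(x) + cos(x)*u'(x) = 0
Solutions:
 u(x) = C1*sqrt(sin(x) + 1)/sqrt(sin(x) - 1)


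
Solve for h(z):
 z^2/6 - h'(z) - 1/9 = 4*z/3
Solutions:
 h(z) = C1 + z^3/18 - 2*z^2/3 - z/9


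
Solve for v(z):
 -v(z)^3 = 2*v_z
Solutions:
 v(z) = -sqrt(-1/(C1 - z))
 v(z) = sqrt(-1/(C1 - z))


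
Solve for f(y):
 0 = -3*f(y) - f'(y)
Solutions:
 f(y) = C1*exp(-3*y)


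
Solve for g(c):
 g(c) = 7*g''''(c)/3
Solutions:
 g(c) = C1*exp(-3^(1/4)*7^(3/4)*c/7) + C2*exp(3^(1/4)*7^(3/4)*c/7) + C3*sin(3^(1/4)*7^(3/4)*c/7) + C4*cos(3^(1/4)*7^(3/4)*c/7)


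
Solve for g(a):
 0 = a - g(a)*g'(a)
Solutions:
 g(a) = -sqrt(C1 + a^2)
 g(a) = sqrt(C1 + a^2)


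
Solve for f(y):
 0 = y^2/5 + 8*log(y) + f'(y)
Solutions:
 f(y) = C1 - y^3/15 - 8*y*log(y) + 8*y


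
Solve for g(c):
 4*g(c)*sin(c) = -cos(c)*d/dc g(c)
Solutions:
 g(c) = C1*cos(c)^4


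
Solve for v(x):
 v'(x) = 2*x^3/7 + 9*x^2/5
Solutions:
 v(x) = C1 + x^4/14 + 3*x^3/5


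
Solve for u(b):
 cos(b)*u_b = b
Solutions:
 u(b) = C1 + Integral(b/cos(b), b)


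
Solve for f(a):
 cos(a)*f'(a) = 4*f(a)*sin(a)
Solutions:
 f(a) = C1/cos(a)^4


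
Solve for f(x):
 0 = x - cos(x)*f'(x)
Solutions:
 f(x) = C1 + Integral(x/cos(x), x)


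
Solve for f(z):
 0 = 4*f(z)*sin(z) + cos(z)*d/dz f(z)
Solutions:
 f(z) = C1*cos(z)^4


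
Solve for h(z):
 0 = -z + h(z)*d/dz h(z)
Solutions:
 h(z) = -sqrt(C1 + z^2)
 h(z) = sqrt(C1 + z^2)


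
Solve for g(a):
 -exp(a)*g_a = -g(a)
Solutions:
 g(a) = C1*exp(-exp(-a))


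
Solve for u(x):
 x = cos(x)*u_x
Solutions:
 u(x) = C1 + Integral(x/cos(x), x)


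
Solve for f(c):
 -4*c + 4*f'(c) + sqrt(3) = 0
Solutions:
 f(c) = C1 + c^2/2 - sqrt(3)*c/4


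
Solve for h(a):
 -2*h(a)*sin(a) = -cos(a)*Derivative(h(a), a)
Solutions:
 h(a) = C1/cos(a)^2


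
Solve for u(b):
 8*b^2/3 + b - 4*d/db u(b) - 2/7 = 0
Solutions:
 u(b) = C1 + 2*b^3/9 + b^2/8 - b/14


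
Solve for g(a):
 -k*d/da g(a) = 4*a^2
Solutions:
 g(a) = C1 - 4*a^3/(3*k)


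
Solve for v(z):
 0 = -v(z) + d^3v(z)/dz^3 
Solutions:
 v(z) = C3*exp(z) + (C1*sin(sqrt(3)*z/2) + C2*cos(sqrt(3)*z/2))*exp(-z/2)


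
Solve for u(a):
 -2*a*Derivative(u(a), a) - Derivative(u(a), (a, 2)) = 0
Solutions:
 u(a) = C1 + C2*erf(a)


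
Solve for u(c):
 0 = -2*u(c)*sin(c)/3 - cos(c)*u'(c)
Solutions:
 u(c) = C1*cos(c)^(2/3)


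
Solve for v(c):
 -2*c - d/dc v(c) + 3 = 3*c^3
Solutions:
 v(c) = C1 - 3*c^4/4 - c^2 + 3*c


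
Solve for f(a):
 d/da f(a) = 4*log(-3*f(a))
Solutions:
 -Integral(1/(log(-_y) + log(3)), (_y, f(a)))/4 = C1 - a


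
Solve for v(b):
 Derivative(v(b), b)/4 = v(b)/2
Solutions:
 v(b) = C1*exp(2*b)


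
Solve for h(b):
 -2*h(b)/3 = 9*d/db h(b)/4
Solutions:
 h(b) = C1*exp(-8*b/27)


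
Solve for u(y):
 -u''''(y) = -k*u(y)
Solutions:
 u(y) = C1*exp(-k^(1/4)*y) + C2*exp(k^(1/4)*y) + C3*exp(-I*k^(1/4)*y) + C4*exp(I*k^(1/4)*y)


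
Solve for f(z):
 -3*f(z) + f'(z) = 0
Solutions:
 f(z) = C1*exp(3*z)


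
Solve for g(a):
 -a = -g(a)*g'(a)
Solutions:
 g(a) = -sqrt(C1 + a^2)
 g(a) = sqrt(C1 + a^2)


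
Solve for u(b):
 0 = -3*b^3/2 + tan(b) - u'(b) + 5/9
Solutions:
 u(b) = C1 - 3*b^4/8 + 5*b/9 - log(cos(b))


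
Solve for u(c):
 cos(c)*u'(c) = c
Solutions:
 u(c) = C1 + Integral(c/cos(c), c)


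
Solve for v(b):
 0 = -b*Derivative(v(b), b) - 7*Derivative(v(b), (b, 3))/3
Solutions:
 v(b) = C1 + Integral(C2*airyai(-3^(1/3)*7^(2/3)*b/7) + C3*airybi(-3^(1/3)*7^(2/3)*b/7), b)


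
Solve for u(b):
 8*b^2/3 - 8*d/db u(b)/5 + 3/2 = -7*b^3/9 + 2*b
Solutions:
 u(b) = C1 + 35*b^4/288 + 5*b^3/9 - 5*b^2/8 + 15*b/16


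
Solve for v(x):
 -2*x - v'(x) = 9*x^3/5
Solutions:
 v(x) = C1 - 9*x^4/20 - x^2


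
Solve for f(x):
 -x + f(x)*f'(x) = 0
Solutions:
 f(x) = -sqrt(C1 + x^2)
 f(x) = sqrt(C1 + x^2)


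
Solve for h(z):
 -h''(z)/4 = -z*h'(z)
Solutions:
 h(z) = C1 + C2*erfi(sqrt(2)*z)


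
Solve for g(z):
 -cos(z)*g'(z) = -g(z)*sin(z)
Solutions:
 g(z) = C1/cos(z)


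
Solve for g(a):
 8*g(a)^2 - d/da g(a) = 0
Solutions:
 g(a) = -1/(C1 + 8*a)


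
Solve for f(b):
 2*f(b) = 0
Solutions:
 f(b) = 0


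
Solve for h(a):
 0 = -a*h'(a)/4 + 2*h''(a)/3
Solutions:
 h(a) = C1 + C2*erfi(sqrt(3)*a/4)


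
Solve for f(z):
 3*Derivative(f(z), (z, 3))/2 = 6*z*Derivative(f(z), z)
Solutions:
 f(z) = C1 + Integral(C2*airyai(2^(2/3)*z) + C3*airybi(2^(2/3)*z), z)


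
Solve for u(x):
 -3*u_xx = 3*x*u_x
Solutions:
 u(x) = C1 + C2*erf(sqrt(2)*x/2)


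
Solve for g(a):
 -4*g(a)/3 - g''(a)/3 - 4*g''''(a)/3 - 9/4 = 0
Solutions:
 g(a) = (C1*sin(a*cos(atan(3*sqrt(7))/2)) + C2*cos(a*cos(atan(3*sqrt(7))/2)))*exp(-a*sin(atan(3*sqrt(7))/2)) + (C3*sin(a*cos(atan(3*sqrt(7))/2)) + C4*cos(a*cos(atan(3*sqrt(7))/2)))*exp(a*sin(atan(3*sqrt(7))/2)) - 27/16


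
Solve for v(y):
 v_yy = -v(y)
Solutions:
 v(y) = C1*sin(y) + C2*cos(y)


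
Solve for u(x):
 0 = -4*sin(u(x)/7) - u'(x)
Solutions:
 4*x + 7*log(cos(u(x)/7) - 1)/2 - 7*log(cos(u(x)/7) + 1)/2 = C1


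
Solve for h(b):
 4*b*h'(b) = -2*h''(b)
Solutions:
 h(b) = C1 + C2*erf(b)


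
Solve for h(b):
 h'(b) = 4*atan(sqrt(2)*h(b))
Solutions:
 Integral(1/atan(sqrt(2)*_y), (_y, h(b))) = C1 + 4*b


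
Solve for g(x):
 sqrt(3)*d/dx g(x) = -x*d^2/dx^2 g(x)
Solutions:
 g(x) = C1 + C2*x^(1 - sqrt(3))


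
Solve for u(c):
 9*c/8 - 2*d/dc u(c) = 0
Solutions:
 u(c) = C1 + 9*c^2/32


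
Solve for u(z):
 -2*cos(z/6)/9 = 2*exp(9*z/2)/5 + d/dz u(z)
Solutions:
 u(z) = C1 - 4*exp(9*z/2)/45 - 4*sin(z/6)/3


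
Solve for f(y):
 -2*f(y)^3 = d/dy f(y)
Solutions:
 f(y) = -sqrt(2)*sqrt(-1/(C1 - 2*y))/2
 f(y) = sqrt(2)*sqrt(-1/(C1 - 2*y))/2


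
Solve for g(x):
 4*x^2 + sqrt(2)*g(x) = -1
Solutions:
 g(x) = sqrt(2)*(-4*x^2 - 1)/2


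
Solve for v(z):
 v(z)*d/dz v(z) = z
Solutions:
 v(z) = -sqrt(C1 + z^2)
 v(z) = sqrt(C1 + z^2)


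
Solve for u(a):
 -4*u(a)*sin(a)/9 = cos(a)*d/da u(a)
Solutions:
 u(a) = C1*cos(a)^(4/9)


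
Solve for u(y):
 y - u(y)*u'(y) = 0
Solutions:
 u(y) = -sqrt(C1 + y^2)
 u(y) = sqrt(C1 + y^2)


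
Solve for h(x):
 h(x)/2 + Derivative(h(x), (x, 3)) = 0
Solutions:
 h(x) = C3*exp(-2^(2/3)*x/2) + (C1*sin(2^(2/3)*sqrt(3)*x/4) + C2*cos(2^(2/3)*sqrt(3)*x/4))*exp(2^(2/3)*x/4)


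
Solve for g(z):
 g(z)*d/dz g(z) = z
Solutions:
 g(z) = -sqrt(C1 + z^2)
 g(z) = sqrt(C1 + z^2)


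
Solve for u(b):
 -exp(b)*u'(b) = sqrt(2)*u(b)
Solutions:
 u(b) = C1*exp(sqrt(2)*exp(-b))


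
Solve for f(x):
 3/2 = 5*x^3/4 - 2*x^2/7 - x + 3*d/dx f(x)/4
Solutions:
 f(x) = C1 - 5*x^4/12 + 8*x^3/63 + 2*x^2/3 + 2*x


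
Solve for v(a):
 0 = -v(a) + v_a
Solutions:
 v(a) = C1*exp(a)


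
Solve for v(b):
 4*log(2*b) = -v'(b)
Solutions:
 v(b) = C1 - 4*b*log(b) - b*log(16) + 4*b


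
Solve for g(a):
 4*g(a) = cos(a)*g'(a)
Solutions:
 g(a) = C1*(sin(a)^2 + 2*sin(a) + 1)/(sin(a)^2 - 2*sin(a) + 1)


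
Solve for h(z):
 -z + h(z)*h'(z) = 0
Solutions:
 h(z) = -sqrt(C1 + z^2)
 h(z) = sqrt(C1 + z^2)


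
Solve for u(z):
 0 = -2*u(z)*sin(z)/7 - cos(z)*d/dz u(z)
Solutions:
 u(z) = C1*cos(z)^(2/7)


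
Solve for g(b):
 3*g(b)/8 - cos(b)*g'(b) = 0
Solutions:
 g(b) = C1*(sin(b) + 1)^(3/16)/(sin(b) - 1)^(3/16)


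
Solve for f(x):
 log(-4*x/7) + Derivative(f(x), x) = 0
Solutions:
 f(x) = C1 - x*log(-x) + x*(-2*log(2) + 1 + log(7))


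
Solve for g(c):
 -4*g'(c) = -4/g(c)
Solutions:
 g(c) = -sqrt(C1 + 2*c)
 g(c) = sqrt(C1 + 2*c)


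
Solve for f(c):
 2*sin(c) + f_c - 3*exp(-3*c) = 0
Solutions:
 f(c) = C1 + 2*cos(c) - exp(-3*c)


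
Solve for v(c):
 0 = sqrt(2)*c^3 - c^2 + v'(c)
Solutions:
 v(c) = C1 - sqrt(2)*c^4/4 + c^3/3


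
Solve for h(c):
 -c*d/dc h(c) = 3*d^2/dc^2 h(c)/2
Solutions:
 h(c) = C1 + C2*erf(sqrt(3)*c/3)


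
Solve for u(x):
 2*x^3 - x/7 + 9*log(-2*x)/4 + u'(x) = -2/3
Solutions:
 u(x) = C1 - x^4/2 + x^2/14 - 9*x*log(-x)/4 + x*(19 - 27*log(2))/12


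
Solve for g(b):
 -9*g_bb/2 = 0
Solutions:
 g(b) = C1 + C2*b


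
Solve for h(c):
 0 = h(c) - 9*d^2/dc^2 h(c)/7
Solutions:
 h(c) = C1*exp(-sqrt(7)*c/3) + C2*exp(sqrt(7)*c/3)


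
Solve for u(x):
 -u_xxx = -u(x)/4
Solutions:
 u(x) = C3*exp(2^(1/3)*x/2) + (C1*sin(2^(1/3)*sqrt(3)*x/4) + C2*cos(2^(1/3)*sqrt(3)*x/4))*exp(-2^(1/3)*x/4)


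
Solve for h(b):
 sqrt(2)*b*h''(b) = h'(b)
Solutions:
 h(b) = C1 + C2*b^(sqrt(2)/2 + 1)


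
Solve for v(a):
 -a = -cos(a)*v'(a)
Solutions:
 v(a) = C1 + Integral(a/cos(a), a)


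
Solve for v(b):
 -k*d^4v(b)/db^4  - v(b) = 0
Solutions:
 v(b) = C1*exp(-b*(-1/k)^(1/4)) + C2*exp(b*(-1/k)^(1/4)) + C3*exp(-I*b*(-1/k)^(1/4)) + C4*exp(I*b*(-1/k)^(1/4))


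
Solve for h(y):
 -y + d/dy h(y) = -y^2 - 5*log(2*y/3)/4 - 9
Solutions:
 h(y) = C1 - y^3/3 + y^2/2 - 5*y*log(y)/4 - 31*y/4 - 5*y*log(2)/4 + 5*y*log(3)/4


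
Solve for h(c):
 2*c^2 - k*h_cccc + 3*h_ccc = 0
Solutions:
 h(c) = C1 + C2*c + C3*c^2 + C4*exp(3*c/k) - c^5/90 - c^4*k/54 - 2*c^3*k^2/81


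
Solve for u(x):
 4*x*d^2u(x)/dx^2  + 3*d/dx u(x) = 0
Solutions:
 u(x) = C1 + C2*x^(1/4)


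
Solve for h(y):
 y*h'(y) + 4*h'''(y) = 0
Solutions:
 h(y) = C1 + Integral(C2*airyai(-2^(1/3)*y/2) + C3*airybi(-2^(1/3)*y/2), y)


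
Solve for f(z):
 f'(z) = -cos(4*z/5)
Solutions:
 f(z) = C1 - 5*sin(4*z/5)/4


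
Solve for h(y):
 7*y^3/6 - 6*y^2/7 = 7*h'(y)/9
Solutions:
 h(y) = C1 + 3*y^4/8 - 18*y^3/49


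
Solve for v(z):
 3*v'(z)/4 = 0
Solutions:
 v(z) = C1


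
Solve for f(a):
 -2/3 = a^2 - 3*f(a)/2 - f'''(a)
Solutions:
 f(a) = C3*exp(-2^(2/3)*3^(1/3)*a/2) + 2*a^2/3 + (C1*sin(2^(2/3)*3^(5/6)*a/4) + C2*cos(2^(2/3)*3^(5/6)*a/4))*exp(2^(2/3)*3^(1/3)*a/4) + 4/9


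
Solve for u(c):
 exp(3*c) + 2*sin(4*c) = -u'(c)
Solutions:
 u(c) = C1 - exp(3*c)/3 + cos(4*c)/2


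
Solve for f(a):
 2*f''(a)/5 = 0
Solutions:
 f(a) = C1 + C2*a


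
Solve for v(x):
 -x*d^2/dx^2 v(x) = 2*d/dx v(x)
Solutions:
 v(x) = C1 + C2/x


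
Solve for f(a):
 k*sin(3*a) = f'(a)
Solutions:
 f(a) = C1 - k*cos(3*a)/3


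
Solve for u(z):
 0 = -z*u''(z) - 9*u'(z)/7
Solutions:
 u(z) = C1 + C2/z^(2/7)


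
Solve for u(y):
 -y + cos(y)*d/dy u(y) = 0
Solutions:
 u(y) = C1 + Integral(y/cos(y), y)


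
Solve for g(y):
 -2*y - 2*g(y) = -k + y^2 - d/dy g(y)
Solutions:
 g(y) = C1*exp(2*y) + k/2 - y^2/2 - 3*y/2 - 3/4


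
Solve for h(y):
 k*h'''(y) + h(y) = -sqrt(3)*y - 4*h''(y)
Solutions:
 h(y) = C1*exp(-y*((sqrt(((27 + 128/k^2)^2 - 16384/k^4)/k^2)/2 + 27/(2*k) + 64/k^3)^(1/3) + 4/k + 16/(k^2*(sqrt(((27 + 128/k^2)^2 - 16384/k^4)/k^2)/2 + 27/(2*k) + 64/k^3)^(1/3)))/3) + C2*exp(y*((sqrt(((27 + 128/k^2)^2 - 16384/k^4)/k^2)/2 + 27/(2*k) + 64/k^3)^(1/3) - sqrt(3)*I*(sqrt(((27 + 128/k^2)^2 - 16384/k^4)/k^2)/2 + 27/(2*k) + 64/k^3)^(1/3) - 8/k - 64/(k^2*(-1 + sqrt(3)*I)*(sqrt(((27 + 128/k^2)^2 - 16384/k^4)/k^2)/2 + 27/(2*k) + 64/k^3)^(1/3)))/6) + C3*exp(y*((sqrt(((27 + 128/k^2)^2 - 16384/k^4)/k^2)/2 + 27/(2*k) + 64/k^3)^(1/3) + sqrt(3)*I*(sqrt(((27 + 128/k^2)^2 - 16384/k^4)/k^2)/2 + 27/(2*k) + 64/k^3)^(1/3) - 8/k + 64/(k^2*(1 + sqrt(3)*I)*(sqrt(((27 + 128/k^2)^2 - 16384/k^4)/k^2)/2 + 27/(2*k) + 64/k^3)^(1/3)))/6) - sqrt(3)*y


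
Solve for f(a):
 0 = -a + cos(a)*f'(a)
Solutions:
 f(a) = C1 + Integral(a/cos(a), a)


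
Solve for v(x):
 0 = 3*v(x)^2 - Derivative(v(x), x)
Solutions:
 v(x) = -1/(C1 + 3*x)


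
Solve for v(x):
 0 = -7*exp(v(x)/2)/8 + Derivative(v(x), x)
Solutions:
 v(x) = 2*log(-1/(C1 + 7*x)) + 8*log(2)


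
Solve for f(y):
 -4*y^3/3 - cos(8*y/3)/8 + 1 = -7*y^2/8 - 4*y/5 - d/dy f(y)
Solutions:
 f(y) = C1 + y^4/3 - 7*y^3/24 - 2*y^2/5 - y + 3*sin(8*y/3)/64


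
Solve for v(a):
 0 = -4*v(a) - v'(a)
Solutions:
 v(a) = C1*exp(-4*a)


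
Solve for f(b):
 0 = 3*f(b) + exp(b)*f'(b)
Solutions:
 f(b) = C1*exp(3*exp(-b))


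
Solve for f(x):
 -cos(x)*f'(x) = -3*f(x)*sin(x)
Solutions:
 f(x) = C1/cos(x)^3


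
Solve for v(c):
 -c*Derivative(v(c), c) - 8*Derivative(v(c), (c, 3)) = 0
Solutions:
 v(c) = C1 + Integral(C2*airyai(-c/2) + C3*airybi(-c/2), c)


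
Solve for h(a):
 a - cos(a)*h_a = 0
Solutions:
 h(a) = C1 + Integral(a/cos(a), a)


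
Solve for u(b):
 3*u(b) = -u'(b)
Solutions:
 u(b) = C1*exp(-3*b)


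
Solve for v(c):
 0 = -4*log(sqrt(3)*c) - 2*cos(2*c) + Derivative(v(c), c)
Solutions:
 v(c) = C1 + 4*c*log(c) - 4*c + 2*c*log(3) + sin(2*c)


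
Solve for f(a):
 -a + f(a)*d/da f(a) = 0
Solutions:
 f(a) = -sqrt(C1 + a^2)
 f(a) = sqrt(C1 + a^2)


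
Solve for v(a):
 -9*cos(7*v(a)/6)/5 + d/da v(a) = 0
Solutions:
 -9*a/5 - 3*log(sin(7*v(a)/6) - 1)/7 + 3*log(sin(7*v(a)/6) + 1)/7 = C1


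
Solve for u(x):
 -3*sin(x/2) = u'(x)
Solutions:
 u(x) = C1 + 6*cos(x/2)


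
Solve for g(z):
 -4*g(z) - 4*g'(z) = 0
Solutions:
 g(z) = C1*exp(-z)


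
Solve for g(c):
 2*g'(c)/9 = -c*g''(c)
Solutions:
 g(c) = C1 + C2*c^(7/9)


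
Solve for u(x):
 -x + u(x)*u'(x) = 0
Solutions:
 u(x) = -sqrt(C1 + x^2)
 u(x) = sqrt(C1 + x^2)


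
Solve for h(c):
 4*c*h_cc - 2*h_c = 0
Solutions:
 h(c) = C1 + C2*c^(3/2)


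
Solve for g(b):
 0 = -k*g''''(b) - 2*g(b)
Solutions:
 g(b) = C1*exp(-2^(1/4)*b*(-1/k)^(1/4)) + C2*exp(2^(1/4)*b*(-1/k)^(1/4)) + C3*exp(-2^(1/4)*I*b*(-1/k)^(1/4)) + C4*exp(2^(1/4)*I*b*(-1/k)^(1/4))


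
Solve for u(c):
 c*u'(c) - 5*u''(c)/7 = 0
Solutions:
 u(c) = C1 + C2*erfi(sqrt(70)*c/10)


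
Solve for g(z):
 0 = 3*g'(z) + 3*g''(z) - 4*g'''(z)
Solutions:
 g(z) = C1 + C2*exp(z*(3 - sqrt(57))/8) + C3*exp(z*(3 + sqrt(57))/8)


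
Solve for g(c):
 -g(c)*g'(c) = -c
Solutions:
 g(c) = -sqrt(C1 + c^2)
 g(c) = sqrt(C1 + c^2)


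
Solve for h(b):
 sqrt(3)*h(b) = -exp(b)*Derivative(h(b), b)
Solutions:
 h(b) = C1*exp(sqrt(3)*exp(-b))


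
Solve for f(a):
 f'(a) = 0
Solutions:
 f(a) = C1


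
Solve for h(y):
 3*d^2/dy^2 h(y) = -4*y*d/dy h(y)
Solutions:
 h(y) = C1 + C2*erf(sqrt(6)*y/3)


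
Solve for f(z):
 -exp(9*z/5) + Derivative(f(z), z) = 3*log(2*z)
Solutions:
 f(z) = C1 + 3*z*log(z) + 3*z*(-1 + log(2)) + 5*exp(9*z/5)/9


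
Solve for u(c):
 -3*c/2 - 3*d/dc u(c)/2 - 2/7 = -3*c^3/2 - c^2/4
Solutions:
 u(c) = C1 + c^4/4 + c^3/18 - c^2/2 - 4*c/21


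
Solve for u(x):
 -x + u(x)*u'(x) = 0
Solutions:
 u(x) = -sqrt(C1 + x^2)
 u(x) = sqrt(C1 + x^2)


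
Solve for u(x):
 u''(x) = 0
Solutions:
 u(x) = C1 + C2*x


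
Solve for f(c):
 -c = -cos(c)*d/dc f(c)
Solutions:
 f(c) = C1 + Integral(c/cos(c), c)


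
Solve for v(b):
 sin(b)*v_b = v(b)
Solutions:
 v(b) = C1*sqrt(cos(b) - 1)/sqrt(cos(b) + 1)


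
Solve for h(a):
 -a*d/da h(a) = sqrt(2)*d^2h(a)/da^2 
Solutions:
 h(a) = C1 + C2*erf(2^(1/4)*a/2)


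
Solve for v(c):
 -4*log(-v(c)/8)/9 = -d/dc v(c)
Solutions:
 -9*Integral(1/(log(-_y) - 3*log(2)), (_y, v(c)))/4 = C1 - c


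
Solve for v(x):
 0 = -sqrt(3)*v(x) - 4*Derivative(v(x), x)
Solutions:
 v(x) = C1*exp(-sqrt(3)*x/4)


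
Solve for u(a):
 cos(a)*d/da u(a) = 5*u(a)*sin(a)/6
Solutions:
 u(a) = C1/cos(a)^(5/6)


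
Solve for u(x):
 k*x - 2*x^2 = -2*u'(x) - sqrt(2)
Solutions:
 u(x) = C1 - k*x^2/4 + x^3/3 - sqrt(2)*x/2


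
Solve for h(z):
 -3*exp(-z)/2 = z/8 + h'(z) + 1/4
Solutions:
 h(z) = C1 - z^2/16 - z/4 + 3*exp(-z)/2


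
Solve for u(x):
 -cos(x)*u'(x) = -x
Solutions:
 u(x) = C1 + Integral(x/cos(x), x)


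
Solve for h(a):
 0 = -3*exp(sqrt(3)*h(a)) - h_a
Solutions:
 h(a) = sqrt(3)*(2*log(1/(C1 + 3*a)) - log(3))/6


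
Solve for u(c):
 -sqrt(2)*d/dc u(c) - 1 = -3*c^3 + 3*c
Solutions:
 u(c) = C1 + 3*sqrt(2)*c^4/8 - 3*sqrt(2)*c^2/4 - sqrt(2)*c/2


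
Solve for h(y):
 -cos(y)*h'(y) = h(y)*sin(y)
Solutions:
 h(y) = C1*cos(y)


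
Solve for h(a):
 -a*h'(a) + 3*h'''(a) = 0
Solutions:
 h(a) = C1 + Integral(C2*airyai(3^(2/3)*a/3) + C3*airybi(3^(2/3)*a/3), a)


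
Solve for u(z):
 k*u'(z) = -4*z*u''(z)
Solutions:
 u(z) = C1 + z^(1 - re(k)/4)*(C2*sin(log(z)*Abs(im(k))/4) + C3*cos(log(z)*im(k)/4))


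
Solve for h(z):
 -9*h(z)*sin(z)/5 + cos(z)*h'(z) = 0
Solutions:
 h(z) = C1/cos(z)^(9/5)


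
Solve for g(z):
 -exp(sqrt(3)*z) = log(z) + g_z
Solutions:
 g(z) = C1 - z*log(z) + z - sqrt(3)*exp(sqrt(3)*z)/3


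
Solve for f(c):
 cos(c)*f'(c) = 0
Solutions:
 f(c) = C1


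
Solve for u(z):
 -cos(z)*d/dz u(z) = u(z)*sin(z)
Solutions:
 u(z) = C1*cos(z)


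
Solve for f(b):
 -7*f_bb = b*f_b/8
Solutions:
 f(b) = C1 + C2*erf(sqrt(7)*b/28)


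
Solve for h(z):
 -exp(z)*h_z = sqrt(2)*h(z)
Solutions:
 h(z) = C1*exp(sqrt(2)*exp(-z))


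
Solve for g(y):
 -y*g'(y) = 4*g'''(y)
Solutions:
 g(y) = C1 + Integral(C2*airyai(-2^(1/3)*y/2) + C3*airybi(-2^(1/3)*y/2), y)


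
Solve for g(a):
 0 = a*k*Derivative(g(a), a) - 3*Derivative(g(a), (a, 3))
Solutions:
 g(a) = C1 + Integral(C2*airyai(3^(2/3)*a*k^(1/3)/3) + C3*airybi(3^(2/3)*a*k^(1/3)/3), a)


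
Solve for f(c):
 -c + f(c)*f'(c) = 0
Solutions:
 f(c) = -sqrt(C1 + c^2)
 f(c) = sqrt(C1 + c^2)


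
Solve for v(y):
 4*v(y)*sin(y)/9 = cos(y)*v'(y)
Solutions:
 v(y) = C1/cos(y)^(4/9)


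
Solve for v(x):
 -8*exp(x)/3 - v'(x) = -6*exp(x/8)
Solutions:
 v(x) = C1 + 48*exp(x/8) - 8*exp(x)/3


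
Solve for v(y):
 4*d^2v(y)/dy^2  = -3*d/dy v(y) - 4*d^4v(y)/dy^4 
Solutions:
 v(y) = C1 + C2*exp(-3^(1/3)*y*(-(27 + sqrt(921))^(1/3) + 4*3^(1/3)/(27 + sqrt(921))^(1/3))/12)*sin(3^(1/6)*y*((27 + sqrt(921))^(-1/3) + 3^(2/3)*(27 + sqrt(921))^(1/3)/12)) + C3*exp(-3^(1/3)*y*(-(27 + sqrt(921))^(1/3) + 4*3^(1/3)/(27 + sqrt(921))^(1/3))/12)*cos(3^(1/6)*y*((27 + sqrt(921))^(-1/3) + 3^(2/3)*(27 + sqrt(921))^(1/3)/12)) + C4*exp(3^(1/3)*y*(-(27 + sqrt(921))^(1/3) + 4*3^(1/3)/(27 + sqrt(921))^(1/3))/6)


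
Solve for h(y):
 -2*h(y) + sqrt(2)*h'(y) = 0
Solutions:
 h(y) = C1*exp(sqrt(2)*y)


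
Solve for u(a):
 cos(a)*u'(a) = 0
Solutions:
 u(a) = C1


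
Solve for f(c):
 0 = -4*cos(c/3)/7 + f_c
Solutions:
 f(c) = C1 + 12*sin(c/3)/7


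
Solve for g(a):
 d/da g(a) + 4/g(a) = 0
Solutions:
 g(a) = -sqrt(C1 - 8*a)
 g(a) = sqrt(C1 - 8*a)


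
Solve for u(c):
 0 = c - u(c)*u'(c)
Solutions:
 u(c) = -sqrt(C1 + c^2)
 u(c) = sqrt(C1 + c^2)


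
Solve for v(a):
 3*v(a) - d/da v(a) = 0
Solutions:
 v(a) = C1*exp(3*a)


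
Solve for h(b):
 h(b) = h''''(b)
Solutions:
 h(b) = C1*exp(-b) + C2*exp(b) + C3*sin(b) + C4*cos(b)


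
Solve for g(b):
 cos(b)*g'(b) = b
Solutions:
 g(b) = C1 + Integral(b/cos(b), b)


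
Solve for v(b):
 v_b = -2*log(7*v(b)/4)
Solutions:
 -Integral(1/(-log(_y) - log(7) + 2*log(2)), (_y, v(b)))/2 = C1 - b


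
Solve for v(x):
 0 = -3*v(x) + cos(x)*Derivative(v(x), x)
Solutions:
 v(x) = C1*(sin(x) + 1)^(3/2)/(sin(x) - 1)^(3/2)


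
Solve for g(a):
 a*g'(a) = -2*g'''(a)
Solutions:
 g(a) = C1 + Integral(C2*airyai(-2^(2/3)*a/2) + C3*airybi(-2^(2/3)*a/2), a)


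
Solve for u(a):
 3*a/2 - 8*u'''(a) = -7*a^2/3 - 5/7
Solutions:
 u(a) = C1 + C2*a + C3*a^2 + 7*a^5/1440 + a^4/128 + 5*a^3/336


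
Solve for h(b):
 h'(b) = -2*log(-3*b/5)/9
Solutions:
 h(b) = C1 - 2*b*log(-b)/9 + 2*b*(-log(3) + 1 + log(5))/9


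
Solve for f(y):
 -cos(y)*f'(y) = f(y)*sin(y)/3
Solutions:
 f(y) = C1*cos(y)^(1/3)


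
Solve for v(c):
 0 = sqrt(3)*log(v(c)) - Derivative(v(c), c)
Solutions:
 li(v(c)) = C1 + sqrt(3)*c


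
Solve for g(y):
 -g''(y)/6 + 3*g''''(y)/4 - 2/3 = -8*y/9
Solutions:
 g(y) = C1 + C2*y + C3*exp(-sqrt(2)*y/3) + C4*exp(sqrt(2)*y/3) + 8*y^3/9 - 2*y^2


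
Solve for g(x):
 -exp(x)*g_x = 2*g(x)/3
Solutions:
 g(x) = C1*exp(2*exp(-x)/3)


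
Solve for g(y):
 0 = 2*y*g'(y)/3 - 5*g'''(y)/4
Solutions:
 g(y) = C1 + Integral(C2*airyai(2*15^(2/3)*y/15) + C3*airybi(2*15^(2/3)*y/15), y)


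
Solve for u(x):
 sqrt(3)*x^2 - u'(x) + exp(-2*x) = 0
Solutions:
 u(x) = C1 + sqrt(3)*x^3/3 - exp(-2*x)/2


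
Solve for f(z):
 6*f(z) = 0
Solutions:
 f(z) = 0


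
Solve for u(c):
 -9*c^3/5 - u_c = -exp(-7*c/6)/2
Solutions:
 u(c) = C1 - 9*c^4/20 - 3*exp(-7*c/6)/7


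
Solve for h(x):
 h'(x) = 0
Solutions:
 h(x) = C1


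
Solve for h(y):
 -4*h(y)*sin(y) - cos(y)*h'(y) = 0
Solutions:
 h(y) = C1*cos(y)^4


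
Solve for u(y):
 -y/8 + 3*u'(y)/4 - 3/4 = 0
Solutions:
 u(y) = C1 + y^2/12 + y


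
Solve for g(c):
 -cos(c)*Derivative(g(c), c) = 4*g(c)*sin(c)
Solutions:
 g(c) = C1*cos(c)^4


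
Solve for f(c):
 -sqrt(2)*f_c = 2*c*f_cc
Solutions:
 f(c) = C1 + C2*c^(1 - sqrt(2)/2)


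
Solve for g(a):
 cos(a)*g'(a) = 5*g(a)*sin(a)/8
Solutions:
 g(a) = C1/cos(a)^(5/8)


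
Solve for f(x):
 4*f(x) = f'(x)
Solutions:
 f(x) = C1*exp(4*x)


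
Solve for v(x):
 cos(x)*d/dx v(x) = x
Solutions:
 v(x) = C1 + Integral(x/cos(x), x)


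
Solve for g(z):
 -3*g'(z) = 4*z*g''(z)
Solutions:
 g(z) = C1 + C2*z^(1/4)


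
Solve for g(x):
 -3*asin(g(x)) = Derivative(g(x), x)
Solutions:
 Integral(1/asin(_y), (_y, g(x))) = C1 - 3*x


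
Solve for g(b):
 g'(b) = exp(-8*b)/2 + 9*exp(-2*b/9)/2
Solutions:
 g(b) = C1 - exp(-8*b)/16 - 81*exp(-2*b/9)/4


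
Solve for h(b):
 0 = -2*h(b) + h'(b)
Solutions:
 h(b) = C1*exp(2*b)


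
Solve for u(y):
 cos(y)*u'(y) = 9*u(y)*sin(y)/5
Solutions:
 u(y) = C1/cos(y)^(9/5)


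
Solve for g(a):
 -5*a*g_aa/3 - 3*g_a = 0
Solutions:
 g(a) = C1 + C2/a^(4/5)


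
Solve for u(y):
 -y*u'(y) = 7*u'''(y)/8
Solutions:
 u(y) = C1 + Integral(C2*airyai(-2*7^(2/3)*y/7) + C3*airybi(-2*7^(2/3)*y/7), y)


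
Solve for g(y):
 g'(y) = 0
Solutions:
 g(y) = C1


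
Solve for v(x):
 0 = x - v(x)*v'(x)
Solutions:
 v(x) = -sqrt(C1 + x^2)
 v(x) = sqrt(C1 + x^2)


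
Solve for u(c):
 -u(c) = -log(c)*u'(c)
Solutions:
 u(c) = C1*exp(li(c))


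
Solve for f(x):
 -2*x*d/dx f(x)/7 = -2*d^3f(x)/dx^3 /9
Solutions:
 f(x) = C1 + Integral(C2*airyai(21^(2/3)*x/7) + C3*airybi(21^(2/3)*x/7), x)


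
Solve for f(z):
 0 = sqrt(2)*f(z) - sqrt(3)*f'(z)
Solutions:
 f(z) = C1*exp(sqrt(6)*z/3)


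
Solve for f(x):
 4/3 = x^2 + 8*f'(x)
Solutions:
 f(x) = C1 - x^3/24 + x/6


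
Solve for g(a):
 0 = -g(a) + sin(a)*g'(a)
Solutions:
 g(a) = C1*sqrt(cos(a) - 1)/sqrt(cos(a) + 1)


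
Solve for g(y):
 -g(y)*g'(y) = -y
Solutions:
 g(y) = -sqrt(C1 + y^2)
 g(y) = sqrt(C1 + y^2)


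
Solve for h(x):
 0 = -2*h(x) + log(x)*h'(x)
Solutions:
 h(x) = C1*exp(2*li(x))


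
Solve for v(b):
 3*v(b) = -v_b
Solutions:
 v(b) = C1*exp(-3*b)


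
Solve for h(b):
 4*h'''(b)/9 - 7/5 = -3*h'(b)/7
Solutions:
 h(b) = C1 + C2*sin(3*sqrt(21)*b/14) + C3*cos(3*sqrt(21)*b/14) + 49*b/15


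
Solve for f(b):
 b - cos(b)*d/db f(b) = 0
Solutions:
 f(b) = C1 + Integral(b/cos(b), b)


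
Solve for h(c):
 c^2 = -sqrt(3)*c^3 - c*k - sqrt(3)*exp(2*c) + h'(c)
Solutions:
 h(c) = C1 + sqrt(3)*c^4/4 + c^3/3 + c^2*k/2 + sqrt(3)*exp(2*c)/2


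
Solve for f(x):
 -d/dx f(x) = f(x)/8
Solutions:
 f(x) = C1*exp(-x/8)


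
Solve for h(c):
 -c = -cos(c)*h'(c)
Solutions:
 h(c) = C1 + Integral(c/cos(c), c)


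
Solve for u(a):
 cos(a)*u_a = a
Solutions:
 u(a) = C1 + Integral(a/cos(a), a)


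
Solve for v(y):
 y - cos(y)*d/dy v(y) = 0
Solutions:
 v(y) = C1 + Integral(y/cos(y), y)


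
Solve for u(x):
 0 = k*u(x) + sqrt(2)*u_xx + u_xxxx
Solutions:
 u(x) = C1*exp(-2^(3/4)*x*sqrt(-sqrt(1 - 2*k) - 1)/2) + C2*exp(2^(3/4)*x*sqrt(-sqrt(1 - 2*k) - 1)/2) + C3*exp(-2^(3/4)*x*sqrt(sqrt(1 - 2*k) - 1)/2) + C4*exp(2^(3/4)*x*sqrt(sqrt(1 - 2*k) - 1)/2)


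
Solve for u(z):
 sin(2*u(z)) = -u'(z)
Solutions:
 u(z) = pi - acos((-C1 - exp(4*z))/(C1 - exp(4*z)))/2
 u(z) = acos((-C1 - exp(4*z))/(C1 - exp(4*z)))/2


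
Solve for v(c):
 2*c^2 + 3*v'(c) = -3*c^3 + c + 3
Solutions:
 v(c) = C1 - c^4/4 - 2*c^3/9 + c^2/6 + c


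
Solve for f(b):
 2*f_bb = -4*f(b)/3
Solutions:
 f(b) = C1*sin(sqrt(6)*b/3) + C2*cos(sqrt(6)*b/3)


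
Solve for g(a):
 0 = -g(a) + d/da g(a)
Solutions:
 g(a) = C1*exp(a)


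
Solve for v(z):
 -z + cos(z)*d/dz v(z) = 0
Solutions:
 v(z) = C1 + Integral(z/cos(z), z)


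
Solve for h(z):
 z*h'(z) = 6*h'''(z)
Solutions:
 h(z) = C1 + Integral(C2*airyai(6^(2/3)*z/6) + C3*airybi(6^(2/3)*z/6), z)


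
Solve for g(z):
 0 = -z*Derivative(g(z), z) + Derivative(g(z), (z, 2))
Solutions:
 g(z) = C1 + C2*erfi(sqrt(2)*z/2)


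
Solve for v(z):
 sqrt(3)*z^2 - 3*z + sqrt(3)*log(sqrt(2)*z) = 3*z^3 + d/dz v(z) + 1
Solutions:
 v(z) = C1 - 3*z^4/4 + sqrt(3)*z^3/3 - 3*z^2/2 + sqrt(3)*z*log(z) - sqrt(3)*z - z + sqrt(3)*z*log(2)/2


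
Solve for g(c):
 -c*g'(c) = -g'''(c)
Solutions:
 g(c) = C1 + Integral(C2*airyai(c) + C3*airybi(c), c)


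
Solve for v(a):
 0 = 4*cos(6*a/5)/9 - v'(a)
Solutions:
 v(a) = C1 + 10*sin(6*a/5)/27


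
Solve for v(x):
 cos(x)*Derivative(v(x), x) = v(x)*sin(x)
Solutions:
 v(x) = C1/cos(x)


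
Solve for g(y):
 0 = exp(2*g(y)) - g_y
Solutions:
 g(y) = log(-sqrt(-1/(C1 + y))) - log(2)/2
 g(y) = log(-1/(C1 + y))/2 - log(2)/2


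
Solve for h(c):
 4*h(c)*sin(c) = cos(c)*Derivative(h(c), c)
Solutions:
 h(c) = C1/cos(c)^4


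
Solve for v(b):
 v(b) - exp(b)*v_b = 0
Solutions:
 v(b) = C1*exp(-exp(-b))


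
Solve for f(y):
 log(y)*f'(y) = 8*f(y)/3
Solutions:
 f(y) = C1*exp(8*li(y)/3)


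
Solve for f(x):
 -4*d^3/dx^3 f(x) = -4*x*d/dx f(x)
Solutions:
 f(x) = C1 + Integral(C2*airyai(x) + C3*airybi(x), x)


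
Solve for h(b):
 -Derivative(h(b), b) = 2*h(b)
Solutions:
 h(b) = C1*exp(-2*b)


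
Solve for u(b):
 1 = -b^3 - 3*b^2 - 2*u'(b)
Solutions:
 u(b) = C1 - b^4/8 - b^3/2 - b/2


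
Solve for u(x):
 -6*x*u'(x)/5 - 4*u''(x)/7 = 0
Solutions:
 u(x) = C1 + C2*erf(sqrt(105)*x/10)


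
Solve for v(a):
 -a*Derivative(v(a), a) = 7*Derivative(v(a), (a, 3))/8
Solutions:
 v(a) = C1 + Integral(C2*airyai(-2*7^(2/3)*a/7) + C3*airybi(-2*7^(2/3)*a/7), a)


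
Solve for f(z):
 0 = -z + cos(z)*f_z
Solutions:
 f(z) = C1 + Integral(z/cos(z), z)


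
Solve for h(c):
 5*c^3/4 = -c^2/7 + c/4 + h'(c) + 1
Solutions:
 h(c) = C1 + 5*c^4/16 + c^3/21 - c^2/8 - c


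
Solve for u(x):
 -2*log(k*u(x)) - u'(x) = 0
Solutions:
 li(k*u(x))/k = C1 - 2*x


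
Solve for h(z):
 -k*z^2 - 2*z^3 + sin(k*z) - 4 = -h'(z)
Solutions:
 h(z) = C1 + k*z^3/3 + z^4/2 + 4*z + cos(k*z)/k


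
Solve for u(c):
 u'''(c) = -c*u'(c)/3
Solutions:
 u(c) = C1 + Integral(C2*airyai(-3^(2/3)*c/3) + C3*airybi(-3^(2/3)*c/3), c)


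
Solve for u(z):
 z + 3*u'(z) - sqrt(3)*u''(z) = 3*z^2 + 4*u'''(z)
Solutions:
 u(z) = C1 + C2*exp(z*(-sqrt(3) + sqrt(51))/8) + C3*exp(-z*(sqrt(3) + sqrt(51))/8) + z^3/3 - z^2/6 + sqrt(3)*z^2/3 - sqrt(3)*z/9 + 10*z/3


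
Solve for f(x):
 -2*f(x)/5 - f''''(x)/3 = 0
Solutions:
 f(x) = (C1*sin(10^(3/4)*3^(1/4)*x/10) + C2*cos(10^(3/4)*3^(1/4)*x/10))*exp(-10^(3/4)*3^(1/4)*x/10) + (C3*sin(10^(3/4)*3^(1/4)*x/10) + C4*cos(10^(3/4)*3^(1/4)*x/10))*exp(10^(3/4)*3^(1/4)*x/10)


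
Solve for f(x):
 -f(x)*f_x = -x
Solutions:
 f(x) = -sqrt(C1 + x^2)
 f(x) = sqrt(C1 + x^2)


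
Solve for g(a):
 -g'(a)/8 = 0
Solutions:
 g(a) = C1


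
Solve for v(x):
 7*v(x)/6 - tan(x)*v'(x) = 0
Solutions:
 v(x) = C1*sin(x)^(7/6)


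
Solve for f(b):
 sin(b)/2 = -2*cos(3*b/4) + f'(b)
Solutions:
 f(b) = C1 + 8*sin(3*b/4)/3 - cos(b)/2


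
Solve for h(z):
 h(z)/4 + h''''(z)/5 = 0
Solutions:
 h(z) = (C1*sin(5^(1/4)*z/2) + C2*cos(5^(1/4)*z/2))*exp(-5^(1/4)*z/2) + (C3*sin(5^(1/4)*z/2) + C4*cos(5^(1/4)*z/2))*exp(5^(1/4)*z/2)


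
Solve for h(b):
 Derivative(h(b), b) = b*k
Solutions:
 h(b) = C1 + b^2*k/2


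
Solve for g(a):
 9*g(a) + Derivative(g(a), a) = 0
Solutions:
 g(a) = C1*exp(-9*a)


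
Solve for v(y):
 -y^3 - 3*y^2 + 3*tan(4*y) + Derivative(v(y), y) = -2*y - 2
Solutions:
 v(y) = C1 + y^4/4 + y^3 - y^2 - 2*y + 3*log(cos(4*y))/4


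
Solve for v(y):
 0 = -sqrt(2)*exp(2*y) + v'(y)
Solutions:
 v(y) = C1 + sqrt(2)*exp(2*y)/2


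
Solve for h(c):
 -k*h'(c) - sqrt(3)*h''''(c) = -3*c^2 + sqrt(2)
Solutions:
 h(c) = C1 + C2*exp(3^(5/6)*c*(-k)^(1/3)/3) + C3*exp(c*(-k)^(1/3)*(-3^(5/6) + 3*3^(1/3)*I)/6) + C4*exp(-c*(-k)^(1/3)*(3^(5/6) + 3*3^(1/3)*I)/6) + c^3/k - sqrt(2)*c/k


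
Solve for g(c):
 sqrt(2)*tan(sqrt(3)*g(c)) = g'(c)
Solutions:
 g(c) = sqrt(3)*(pi - asin(C1*exp(sqrt(6)*c)))/3
 g(c) = sqrt(3)*asin(C1*exp(sqrt(6)*c))/3


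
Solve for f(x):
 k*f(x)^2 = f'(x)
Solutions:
 f(x) = -1/(C1 + k*x)


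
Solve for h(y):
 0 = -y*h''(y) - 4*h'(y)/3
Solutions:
 h(y) = C1 + C2/y^(1/3)


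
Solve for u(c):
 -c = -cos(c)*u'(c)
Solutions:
 u(c) = C1 + Integral(c/cos(c), c)


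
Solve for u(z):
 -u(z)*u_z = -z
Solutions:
 u(z) = -sqrt(C1 + z^2)
 u(z) = sqrt(C1 + z^2)


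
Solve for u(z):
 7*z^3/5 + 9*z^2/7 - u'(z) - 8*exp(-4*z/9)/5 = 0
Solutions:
 u(z) = C1 + 7*z^4/20 + 3*z^3/7 + 18*exp(-4*z/9)/5


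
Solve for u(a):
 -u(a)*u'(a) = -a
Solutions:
 u(a) = -sqrt(C1 + a^2)
 u(a) = sqrt(C1 + a^2)


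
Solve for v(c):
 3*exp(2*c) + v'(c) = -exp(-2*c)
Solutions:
 v(c) = C1 - 3*exp(2*c)/2 + exp(-2*c)/2


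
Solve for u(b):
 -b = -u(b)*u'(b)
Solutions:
 u(b) = -sqrt(C1 + b^2)
 u(b) = sqrt(C1 + b^2)


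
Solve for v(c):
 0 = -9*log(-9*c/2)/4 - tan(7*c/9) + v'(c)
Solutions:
 v(c) = C1 + 9*c*log(-c)/4 - 9*c/4 - 9*c*log(2)/4 + 9*c*log(3)/2 - 9*log(cos(7*c/9))/7


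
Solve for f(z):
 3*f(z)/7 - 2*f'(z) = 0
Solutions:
 f(z) = C1*exp(3*z/14)


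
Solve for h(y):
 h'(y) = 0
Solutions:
 h(y) = C1


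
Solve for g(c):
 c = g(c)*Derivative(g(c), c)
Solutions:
 g(c) = -sqrt(C1 + c^2)
 g(c) = sqrt(C1 + c^2)


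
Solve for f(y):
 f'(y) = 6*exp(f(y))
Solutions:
 f(y) = log(-1/(C1 + 6*y))


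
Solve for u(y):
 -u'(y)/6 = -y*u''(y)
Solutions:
 u(y) = C1 + C2*y^(7/6)


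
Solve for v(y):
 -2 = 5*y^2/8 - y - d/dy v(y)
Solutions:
 v(y) = C1 + 5*y^3/24 - y^2/2 + 2*y


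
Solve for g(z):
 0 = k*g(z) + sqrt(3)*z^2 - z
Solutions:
 g(z) = z*(-sqrt(3)*z + 1)/k


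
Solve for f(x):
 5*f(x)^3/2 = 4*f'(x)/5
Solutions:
 f(x) = -2*sqrt(-1/(C1 + 25*x))
 f(x) = 2*sqrt(-1/(C1 + 25*x))


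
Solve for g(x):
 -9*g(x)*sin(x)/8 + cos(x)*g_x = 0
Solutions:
 g(x) = C1/cos(x)^(9/8)


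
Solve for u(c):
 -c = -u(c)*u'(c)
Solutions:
 u(c) = -sqrt(C1 + c^2)
 u(c) = sqrt(C1 + c^2)


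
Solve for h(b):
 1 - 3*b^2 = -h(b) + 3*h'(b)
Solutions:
 h(b) = C1*exp(b/3) + 3*b^2 + 18*b + 53


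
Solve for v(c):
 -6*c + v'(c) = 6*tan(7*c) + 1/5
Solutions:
 v(c) = C1 + 3*c^2 + c/5 - 6*log(cos(7*c))/7


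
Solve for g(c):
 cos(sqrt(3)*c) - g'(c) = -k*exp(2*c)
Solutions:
 g(c) = C1 + k*exp(2*c)/2 + sqrt(3)*sin(sqrt(3)*c)/3


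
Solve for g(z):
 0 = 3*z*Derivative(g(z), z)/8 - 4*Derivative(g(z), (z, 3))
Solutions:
 g(z) = C1 + Integral(C2*airyai(6^(1/3)*z/4) + C3*airybi(6^(1/3)*z/4), z)


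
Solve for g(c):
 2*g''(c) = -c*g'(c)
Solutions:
 g(c) = C1 + C2*erf(c/2)


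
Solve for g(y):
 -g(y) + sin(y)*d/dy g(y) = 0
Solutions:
 g(y) = C1*sqrt(cos(y) - 1)/sqrt(cos(y) + 1)


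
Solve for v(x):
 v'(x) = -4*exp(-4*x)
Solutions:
 v(x) = C1 + exp(-4*x)


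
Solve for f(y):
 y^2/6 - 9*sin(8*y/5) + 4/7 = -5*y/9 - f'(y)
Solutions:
 f(y) = C1 - y^3/18 - 5*y^2/18 - 4*y/7 - 45*cos(8*y/5)/8


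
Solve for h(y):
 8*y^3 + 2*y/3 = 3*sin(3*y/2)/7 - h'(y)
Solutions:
 h(y) = C1 - 2*y^4 - y^2/3 - 2*cos(3*y/2)/7


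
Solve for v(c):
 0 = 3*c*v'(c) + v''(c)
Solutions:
 v(c) = C1 + C2*erf(sqrt(6)*c/2)


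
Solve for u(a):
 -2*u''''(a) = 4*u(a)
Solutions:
 u(a) = (C1*sin(2^(3/4)*a/2) + C2*cos(2^(3/4)*a/2))*exp(-2^(3/4)*a/2) + (C3*sin(2^(3/4)*a/2) + C4*cos(2^(3/4)*a/2))*exp(2^(3/4)*a/2)


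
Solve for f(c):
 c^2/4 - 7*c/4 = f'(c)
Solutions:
 f(c) = C1 + c^3/12 - 7*c^2/8


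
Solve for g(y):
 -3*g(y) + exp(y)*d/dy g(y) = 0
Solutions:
 g(y) = C1*exp(-3*exp(-y))


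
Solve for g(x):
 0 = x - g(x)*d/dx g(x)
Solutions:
 g(x) = -sqrt(C1 + x^2)
 g(x) = sqrt(C1 + x^2)


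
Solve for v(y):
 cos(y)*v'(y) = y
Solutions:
 v(y) = C1 + Integral(y/cos(y), y)


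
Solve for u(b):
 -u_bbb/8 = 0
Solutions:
 u(b) = C1 + C2*b + C3*b^2


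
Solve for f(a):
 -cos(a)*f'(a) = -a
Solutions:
 f(a) = C1 + Integral(a/cos(a), a)


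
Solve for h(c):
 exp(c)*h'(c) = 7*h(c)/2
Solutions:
 h(c) = C1*exp(-7*exp(-c)/2)


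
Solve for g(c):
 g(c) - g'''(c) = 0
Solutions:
 g(c) = C3*exp(c) + (C1*sin(sqrt(3)*c/2) + C2*cos(sqrt(3)*c/2))*exp(-c/2)


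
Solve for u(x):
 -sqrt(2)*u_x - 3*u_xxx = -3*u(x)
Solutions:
 u(x) = C1*exp(-x*(-2*2^(5/6)/(27 + sqrt(8*sqrt(2) + 729))^(1/3) + 2^(2/3)*(27 + sqrt(8*sqrt(2) + 729))^(1/3))/12)*sin(sqrt(3)*x*(2*2^(5/6)/(27 + sqrt(8*sqrt(2) + 729))^(1/3) + 2^(2/3)*(27 + sqrt(8*sqrt(2) + 729))^(1/3))/12) + C2*exp(-x*(-2*2^(5/6)/(27 + sqrt(8*sqrt(2) + 729))^(1/3) + 2^(2/3)*(27 + sqrt(8*sqrt(2) + 729))^(1/3))/12)*cos(sqrt(3)*x*(2*2^(5/6)/(27 + sqrt(8*sqrt(2) + 729))^(1/3) + 2^(2/3)*(27 + sqrt(8*sqrt(2) + 729))^(1/3))/12) + C3*exp(x*(-2*2^(5/6)/(27 + sqrt(8*sqrt(2) + 729))^(1/3) + 2^(2/3)*(27 + sqrt(8*sqrt(2) + 729))^(1/3))/6)


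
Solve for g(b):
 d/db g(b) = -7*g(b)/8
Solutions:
 g(b) = C1*exp(-7*b/8)


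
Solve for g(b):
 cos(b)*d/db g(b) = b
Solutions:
 g(b) = C1 + Integral(b/cos(b), b)


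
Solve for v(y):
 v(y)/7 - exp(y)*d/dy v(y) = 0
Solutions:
 v(y) = C1*exp(-exp(-y)/7)


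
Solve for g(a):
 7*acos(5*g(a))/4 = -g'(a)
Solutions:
 Integral(1/acos(5*_y), (_y, g(a))) = C1 - 7*a/4


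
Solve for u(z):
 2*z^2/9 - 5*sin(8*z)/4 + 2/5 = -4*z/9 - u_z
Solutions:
 u(z) = C1 - 2*z^3/27 - 2*z^2/9 - 2*z/5 - 5*cos(8*z)/32


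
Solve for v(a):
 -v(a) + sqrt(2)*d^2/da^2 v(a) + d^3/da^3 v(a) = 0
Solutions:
 v(a) = C1*exp(-a*(4*2^(1/3)/(-4*sqrt(2) + sqrt(-32 + (27 - 4*sqrt(2))^2) + 27)^(1/3) + 2^(2/3)*(-4*sqrt(2) + sqrt(-32 + (27 - 4*sqrt(2))^2) + 27)^(1/3) + 4*sqrt(2))/12)*sin(2^(1/3)*sqrt(3)*a*(-2^(1/3)*(-4*sqrt(2) + sqrt(-32 + 729*(-1 + 4*sqrt(2)/27)^2) + 27)^(1/3) + 4/(-4*sqrt(2) + sqrt(-32 + 729*(-1 + 4*sqrt(2)/27)^2) + 27)^(1/3))/12) + C2*exp(-a*(4*2^(1/3)/(-4*sqrt(2) + sqrt(-32 + (27 - 4*sqrt(2))^2) + 27)^(1/3) + 2^(2/3)*(-4*sqrt(2) + sqrt(-32 + (27 - 4*sqrt(2))^2) + 27)^(1/3) + 4*sqrt(2))/12)*cos(2^(1/3)*sqrt(3)*a*(-2^(1/3)*(-4*sqrt(2) + sqrt(-32 + 729*(-1 + 4*sqrt(2)/27)^2) + 27)^(1/3) + 4/(-4*sqrt(2) + sqrt(-32 + 729*(-1 + 4*sqrt(2)/27)^2) + 27)^(1/3))/12) + C3*exp(a*(-2*sqrt(2) + 4*2^(1/3)/(-4*sqrt(2) + sqrt(-32 + (27 - 4*sqrt(2))^2) + 27)^(1/3) + 2^(2/3)*(-4*sqrt(2) + sqrt(-32 + (27 - 4*sqrt(2))^2) + 27)^(1/3))/6)


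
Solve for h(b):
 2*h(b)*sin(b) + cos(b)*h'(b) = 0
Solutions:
 h(b) = C1*cos(b)^2


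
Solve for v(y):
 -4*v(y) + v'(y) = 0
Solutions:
 v(y) = C1*exp(4*y)


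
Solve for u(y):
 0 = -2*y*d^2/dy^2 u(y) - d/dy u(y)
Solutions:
 u(y) = C1 + C2*sqrt(y)


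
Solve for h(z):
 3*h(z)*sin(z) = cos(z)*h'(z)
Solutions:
 h(z) = C1/cos(z)^3


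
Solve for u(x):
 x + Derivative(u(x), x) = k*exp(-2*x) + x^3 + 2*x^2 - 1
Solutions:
 u(x) = C1 - k*exp(-2*x)/2 + x^4/4 + 2*x^3/3 - x^2/2 - x


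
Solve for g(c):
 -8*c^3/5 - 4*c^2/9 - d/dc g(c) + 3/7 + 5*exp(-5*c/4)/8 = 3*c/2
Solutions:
 g(c) = C1 - 2*c^4/5 - 4*c^3/27 - 3*c^2/4 + 3*c/7 - exp(-5*c/4)/2


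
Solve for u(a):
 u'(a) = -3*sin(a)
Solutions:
 u(a) = C1 + 3*cos(a)


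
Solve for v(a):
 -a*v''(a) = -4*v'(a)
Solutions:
 v(a) = C1 + C2*a^5


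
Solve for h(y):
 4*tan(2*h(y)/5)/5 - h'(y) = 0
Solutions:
 h(y) = -5*asin(C1*exp(8*y/25))/2 + 5*pi/2
 h(y) = 5*asin(C1*exp(8*y/25))/2


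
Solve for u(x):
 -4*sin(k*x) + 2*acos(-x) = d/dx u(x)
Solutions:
 u(x) = C1 + 2*x*acos(-x) + 2*sqrt(1 - x^2) - 4*Piecewise((-cos(k*x)/k, Ne(k, 0)), (0, True))


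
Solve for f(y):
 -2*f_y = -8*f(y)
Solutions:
 f(y) = C1*exp(4*y)


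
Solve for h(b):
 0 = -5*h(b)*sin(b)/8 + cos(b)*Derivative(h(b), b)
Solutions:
 h(b) = C1/cos(b)^(5/8)


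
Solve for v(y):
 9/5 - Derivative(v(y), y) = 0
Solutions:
 v(y) = C1 + 9*y/5


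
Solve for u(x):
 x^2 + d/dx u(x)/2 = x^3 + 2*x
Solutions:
 u(x) = C1 + x^4/2 - 2*x^3/3 + 2*x^2


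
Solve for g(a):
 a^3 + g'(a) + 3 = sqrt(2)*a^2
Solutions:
 g(a) = C1 - a^4/4 + sqrt(2)*a^3/3 - 3*a


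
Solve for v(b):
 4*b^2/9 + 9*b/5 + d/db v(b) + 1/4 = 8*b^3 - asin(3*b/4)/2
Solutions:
 v(b) = C1 + 2*b^4 - 4*b^3/27 - 9*b^2/10 - b*asin(3*b/4)/2 - b/4 - sqrt(16 - 9*b^2)/6


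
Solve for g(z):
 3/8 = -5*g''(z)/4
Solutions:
 g(z) = C1 + C2*z - 3*z^2/20


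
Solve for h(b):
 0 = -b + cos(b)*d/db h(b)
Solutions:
 h(b) = C1 + Integral(b/cos(b), b)


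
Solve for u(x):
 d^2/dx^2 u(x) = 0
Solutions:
 u(x) = C1 + C2*x


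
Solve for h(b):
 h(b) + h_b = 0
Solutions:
 h(b) = C1*exp(-b)


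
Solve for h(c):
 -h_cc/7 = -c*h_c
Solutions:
 h(c) = C1 + C2*erfi(sqrt(14)*c/2)


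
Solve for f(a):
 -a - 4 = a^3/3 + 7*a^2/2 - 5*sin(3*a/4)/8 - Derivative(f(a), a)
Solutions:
 f(a) = C1 + a^4/12 + 7*a^3/6 + a^2/2 + 4*a + 5*cos(3*a/4)/6


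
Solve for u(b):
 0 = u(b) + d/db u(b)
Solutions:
 u(b) = C1*exp(-b)


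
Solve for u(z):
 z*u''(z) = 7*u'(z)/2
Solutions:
 u(z) = C1 + C2*z^(9/2)


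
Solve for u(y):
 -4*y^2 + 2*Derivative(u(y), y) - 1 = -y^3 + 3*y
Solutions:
 u(y) = C1 - y^4/8 + 2*y^3/3 + 3*y^2/4 + y/2


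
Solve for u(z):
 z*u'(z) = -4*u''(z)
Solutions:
 u(z) = C1 + C2*erf(sqrt(2)*z/4)


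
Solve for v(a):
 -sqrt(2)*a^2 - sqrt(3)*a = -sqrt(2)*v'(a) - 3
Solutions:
 v(a) = C1 + a^3/3 + sqrt(6)*a^2/4 - 3*sqrt(2)*a/2


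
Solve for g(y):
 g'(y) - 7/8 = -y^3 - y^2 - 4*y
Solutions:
 g(y) = C1 - y^4/4 - y^3/3 - 2*y^2 + 7*y/8


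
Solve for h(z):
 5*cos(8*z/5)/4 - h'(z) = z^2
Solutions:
 h(z) = C1 - z^3/3 + 25*sin(8*z/5)/32


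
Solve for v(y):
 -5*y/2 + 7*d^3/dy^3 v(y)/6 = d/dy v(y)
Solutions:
 v(y) = C1 + C2*exp(-sqrt(42)*y/7) + C3*exp(sqrt(42)*y/7) - 5*y^2/4


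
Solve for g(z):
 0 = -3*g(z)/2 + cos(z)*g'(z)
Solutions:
 g(z) = C1*(sin(z) + 1)^(3/4)/(sin(z) - 1)^(3/4)


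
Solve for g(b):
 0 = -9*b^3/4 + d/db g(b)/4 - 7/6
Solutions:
 g(b) = C1 + 9*b^4/4 + 14*b/3


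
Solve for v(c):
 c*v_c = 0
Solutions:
 v(c) = C1


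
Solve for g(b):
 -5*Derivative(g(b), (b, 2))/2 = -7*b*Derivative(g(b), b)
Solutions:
 g(b) = C1 + C2*erfi(sqrt(35)*b/5)


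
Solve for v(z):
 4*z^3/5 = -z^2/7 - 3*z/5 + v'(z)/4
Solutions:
 v(z) = C1 + 4*z^4/5 + 4*z^3/21 + 6*z^2/5


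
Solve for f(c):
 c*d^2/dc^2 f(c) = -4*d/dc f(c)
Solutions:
 f(c) = C1 + C2/c^3


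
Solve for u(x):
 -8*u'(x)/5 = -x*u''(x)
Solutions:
 u(x) = C1 + C2*x^(13/5)


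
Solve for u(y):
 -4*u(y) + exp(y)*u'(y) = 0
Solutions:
 u(y) = C1*exp(-4*exp(-y))


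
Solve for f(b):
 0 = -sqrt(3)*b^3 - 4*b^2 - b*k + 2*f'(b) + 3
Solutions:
 f(b) = C1 + sqrt(3)*b^4/8 + 2*b^3/3 + b^2*k/4 - 3*b/2


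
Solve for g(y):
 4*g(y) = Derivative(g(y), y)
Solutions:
 g(y) = C1*exp(4*y)
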